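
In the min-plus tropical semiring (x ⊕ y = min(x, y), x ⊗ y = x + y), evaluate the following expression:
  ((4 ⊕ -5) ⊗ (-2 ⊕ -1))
((4 ⊕ -5) ⊗ (-2 ⊕ -1)) = -7

Expand innermost to outermost. Recall ⊕ takes the minimum of its arguments and ⊗ takes their sum. Working out the expression ((4 ⊕ -5) ⊗ (-2 ⊕ -1)) gives -7.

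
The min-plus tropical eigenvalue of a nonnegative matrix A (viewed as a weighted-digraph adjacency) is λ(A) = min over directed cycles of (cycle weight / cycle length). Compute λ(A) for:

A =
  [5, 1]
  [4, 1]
λ(A) = 1

Enumerate directed cycles and compute their means (weight / length). Sample:
  cycle 0 → 0: weight = 5, length = 1, mean = 5/1 ≈ 5.000
  cycle 1 → 1: weight = 1, length = 1, mean = 1/1 ≈ 1.000
  cycle 0 → 1 → 0: weight = 5, length = 2, mean = 5/2 ≈ 2.500
  cycle 1 → 0 → 1: weight = 5, length = 2, mean = 5/2 ≈ 2.500
Minimum mean = 1.000, attained e.g. along the cycle 1 → 1 with weight 1 and length 1. So λ(A) = 1/1 = 1.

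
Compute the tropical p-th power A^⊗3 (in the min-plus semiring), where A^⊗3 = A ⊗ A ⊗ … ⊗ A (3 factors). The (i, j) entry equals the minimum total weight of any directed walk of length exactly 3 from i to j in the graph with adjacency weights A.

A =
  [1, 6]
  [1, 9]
A^⊗3 =
  [3, 8]
  [3, 8]

Each entry (A^⊗3)_ij equals the minimum over all length-3 walks i = v_0 → v_1 → … → v_3 = j of Σ_t A[v_t][v_{t+1}]. For example, for (i, j) = (0, 1) we minimise over 4 possible intermediate vertex sequences; the minimum is 8, attained along the walk 0 → 0 → 0 → 1.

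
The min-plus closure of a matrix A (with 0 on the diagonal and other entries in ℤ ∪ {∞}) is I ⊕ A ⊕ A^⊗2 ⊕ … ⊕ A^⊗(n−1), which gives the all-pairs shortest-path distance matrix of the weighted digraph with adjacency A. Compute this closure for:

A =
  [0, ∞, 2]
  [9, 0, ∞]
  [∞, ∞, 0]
Closure =
  [0, ∞, 2]
  [9, 0, 11]
  [∞, ∞, 0]

This is the Floyd-Warshall all-pairs shortest-path computation. For each intermediate vertex k = 0, 1, …, 2, update dist[i][j] ← min(dist[i][j], dist[i][k] + dist[k][j]). The final matrix gives, for each (i, j), the minimum total weight of any directed path from i to j (possibly empty when i = j).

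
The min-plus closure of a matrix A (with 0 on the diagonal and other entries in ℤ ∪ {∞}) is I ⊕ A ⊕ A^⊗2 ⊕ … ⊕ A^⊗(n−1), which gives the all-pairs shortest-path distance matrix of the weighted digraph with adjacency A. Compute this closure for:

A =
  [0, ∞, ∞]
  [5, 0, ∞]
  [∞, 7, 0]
Closure =
  [0, ∞, ∞]
  [5, 0, ∞]
  [12, 7, 0]

This is the Floyd-Warshall all-pairs shortest-path computation. For each intermediate vertex k = 0, 1, …, 2, update dist[i][j] ← min(dist[i][j], dist[i][k] + dist[k][j]). The final matrix gives, for each (i, j), the minimum total weight of any directed path from i to j (possibly empty when i = j).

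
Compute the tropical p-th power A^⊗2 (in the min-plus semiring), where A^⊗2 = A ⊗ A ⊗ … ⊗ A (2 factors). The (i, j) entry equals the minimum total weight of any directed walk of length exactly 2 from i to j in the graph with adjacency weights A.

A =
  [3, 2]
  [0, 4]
A^⊗2 =
  [2, 5]
  [3, 2]

Each entry (A^⊗2)_ij equals the minimum over all length-2 walks i = v_0 → v_1 → … → v_2 = j of Σ_t A[v_t][v_{t+1}]. For example, for (i, j) = (0, 1) we minimise over 2 possible intermediate vertex sequences; the minimum is 5, attained along the walk 0 → 0 → 1.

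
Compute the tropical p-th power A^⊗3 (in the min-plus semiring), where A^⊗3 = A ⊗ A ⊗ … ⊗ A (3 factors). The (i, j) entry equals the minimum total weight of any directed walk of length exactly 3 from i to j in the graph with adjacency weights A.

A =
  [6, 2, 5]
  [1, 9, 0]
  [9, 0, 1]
A^⊗3 =
  [6, 2, 3]
  [1, 1, 0]
  [2, 0, 1]

Each entry (A^⊗3)_ij equals the minimum over all length-3 walks i = v_0 → v_1 → … → v_3 = j of Σ_t A[v_t][v_{t+1}]. For example, for (i, j) = (0, 2) we minimise over 9 possible intermediate vertex sequences; the minimum is 3, attained along the walk 0 → 1 → 2 → 2.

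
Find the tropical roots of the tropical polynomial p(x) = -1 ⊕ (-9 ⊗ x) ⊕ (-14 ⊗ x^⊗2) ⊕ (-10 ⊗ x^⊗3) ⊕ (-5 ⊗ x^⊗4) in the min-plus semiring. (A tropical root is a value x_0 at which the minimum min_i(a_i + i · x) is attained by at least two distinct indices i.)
Roots: {-5, -4, 5, 8}

Each tropical root is a break point of the lower envelope of the lines y = a_i + i · x (there are 5 lines, with slopes 0, 1, ..., 4). Only the lines that attain the minimum somewhere contribute to roots; other lines are dominated. Here the surviving (envelope) indices are i = 4, i = 3, i = 2, i = 1, i = 0.
Intersections between consecutive envelope lines give the roots: for adjacent envelope indices i < j the intersection is x = (a_i − a_j) / (j − i). Reading off the sorted break points: {-5, -4, 5, 8}.
Verification: at each break x_0, at least two indices attain the minimum of min_i(a_i + i · x_0).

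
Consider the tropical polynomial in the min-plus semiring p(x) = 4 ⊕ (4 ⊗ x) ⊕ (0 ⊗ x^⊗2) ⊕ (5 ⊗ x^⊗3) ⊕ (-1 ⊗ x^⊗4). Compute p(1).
p(1) = 2

A tropical monomial a ⊗ x^⊗i evaluates to a + i · x. Evaluating each term at x = 1:
  Term 0 contributes 4 + 0 · 1 = 4
  Term 1 contributes 4 + 1 · 1 = 5
  Term 2 contributes 0 + 2 · 1 = 2
  Term 3 contributes 5 + 3 · 1 = 8
  Term 4 contributes -1 + 4 · 1 = 3
p(1) = ⊕ of these = min[4, 5, 2, 8, 3] = 2.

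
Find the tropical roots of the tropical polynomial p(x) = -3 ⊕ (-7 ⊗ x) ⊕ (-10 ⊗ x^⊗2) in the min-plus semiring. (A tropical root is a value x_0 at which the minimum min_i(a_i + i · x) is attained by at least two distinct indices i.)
Roots: {3, 4}

Each tropical root is a break point of the lower envelope of the lines y = a_i + i · x (there are 3 lines, with slopes 0, 1, ..., 2). Only the lines that attain the minimum somewhere contribute to roots; other lines are dominated. Here the surviving (envelope) indices are i = 2, i = 1, i = 0.
Intersections between consecutive envelope lines give the roots: for adjacent envelope indices i < j the intersection is x = (a_i − a_j) / (j − i). Reading off the sorted break points: {3, 4}.
Verification: at each break x_0, at least two indices attain the minimum of min_i(a_i + i · x_0).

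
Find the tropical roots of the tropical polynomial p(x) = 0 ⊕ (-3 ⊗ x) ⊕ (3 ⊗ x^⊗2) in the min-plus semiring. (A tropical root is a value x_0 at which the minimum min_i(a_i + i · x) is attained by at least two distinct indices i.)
Roots: {-6, 3}

Each tropical root is a break point of the lower envelope of the lines y = a_i + i · x (there are 3 lines, with slopes 0, 1, ..., 2). Only the lines that attain the minimum somewhere contribute to roots; other lines are dominated. Here the surviving (envelope) indices are i = 2, i = 1, i = 0.
Intersections between consecutive envelope lines give the roots: for adjacent envelope indices i < j the intersection is x = (a_i − a_j) / (j − i). Reading off the sorted break points: {-6, 3}.
Verification: at each break x_0, at least two indices attain the minimum of min_i(a_i + i · x_0).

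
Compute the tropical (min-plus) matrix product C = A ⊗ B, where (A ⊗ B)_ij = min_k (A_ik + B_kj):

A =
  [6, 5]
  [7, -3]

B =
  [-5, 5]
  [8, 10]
A ⊗ B =
  [1, 11]
  [2, 7]

Apply the min-plus product entry-by-entry:
  C[0][0] = min over k of (A[0][0] + B[0][0] = 6 + -5 = 1, A[0][1] + B[1][0] = 5 + 8 = 13) = 1 (attained at k = 0)
  C[0][1] = min over k of (A[0][0] + B[0][1] = 6 + 5 = 11, A[0][1] + B[1][1] = 5 + 10 = 15) = 11 (attained at k = 0)
  C[1][0] = min over k of (A[1][0] + B[0][0] = 7 + -5 = 2, A[1][1] + B[1][0] = -3 + 8 = 5) = 2 (attained at k = 0)
  C[1][1] = min over k of (A[1][0] + B[0][1] = 7 + 5 = 12, A[1][1] + B[1][1] = -3 + 10 = 7) = 7 (attained at k = 1)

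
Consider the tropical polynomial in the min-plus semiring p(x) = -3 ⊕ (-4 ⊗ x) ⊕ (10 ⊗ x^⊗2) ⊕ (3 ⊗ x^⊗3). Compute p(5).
p(5) = -3

A tropical monomial a ⊗ x^⊗i evaluates to a + i · x. Evaluating each term at x = 5:
  Term 0 contributes -3 + 0 · 5 = -3
  Term 1 contributes -4 + 1 · 5 = 1
  Term 2 contributes 10 + 2 · 5 = 20
  Term 3 contributes 3 + 3 · 5 = 18
p(5) = ⊕ of these = min[-3, 1, 20, 18] = -3.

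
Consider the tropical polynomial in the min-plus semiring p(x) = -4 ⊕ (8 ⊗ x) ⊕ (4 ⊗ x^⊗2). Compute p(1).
p(1) = -4

A tropical monomial a ⊗ x^⊗i evaluates to a + i · x. Evaluating each term at x = 1:
  Term 0 contributes -4 + 0 · 1 = -4
  Term 1 contributes 8 + 1 · 1 = 9
  Term 2 contributes 4 + 2 · 1 = 6
p(1) = ⊕ of these = min[-4, 9, 6] = -4.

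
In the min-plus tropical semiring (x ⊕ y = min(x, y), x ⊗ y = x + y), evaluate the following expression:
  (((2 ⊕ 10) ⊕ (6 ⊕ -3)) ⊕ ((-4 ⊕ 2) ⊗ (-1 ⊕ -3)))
(((2 ⊕ 10) ⊕ (6 ⊕ -3)) ⊕ ((-4 ⊕ 2) ⊗ (-1 ⊕ -3))) = -7

Expand innermost to outermost. Recall ⊕ takes the minimum of its arguments and ⊗ takes their sum. Working out the expression (((2 ⊕ 10) ⊕ (6 ⊕ -3)) ⊕ ((-4 ⊕ 2) ⊗ (-1 ⊕ -3))) gives -7.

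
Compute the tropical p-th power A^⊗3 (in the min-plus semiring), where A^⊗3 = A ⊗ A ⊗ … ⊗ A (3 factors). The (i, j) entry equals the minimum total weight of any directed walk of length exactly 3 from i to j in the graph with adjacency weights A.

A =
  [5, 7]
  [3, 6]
A^⊗3 =
  [15, 17]
  [13, 15]

Each entry (A^⊗3)_ij equals the minimum over all length-3 walks i = v_0 → v_1 → … → v_3 = j of Σ_t A[v_t][v_{t+1}]. For example, for (i, j) = (0, 1) we minimise over 4 possible intermediate vertex sequences; the minimum is 17, attained along the walk 0 → 0 → 0 → 1.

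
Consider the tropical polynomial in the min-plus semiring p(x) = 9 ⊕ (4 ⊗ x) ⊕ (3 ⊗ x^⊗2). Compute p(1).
p(1) = 5

A tropical monomial a ⊗ x^⊗i evaluates to a + i · x. Evaluating each term at x = 1:
  Term 0 contributes 9 + 0 · 1 = 9
  Term 1 contributes 4 + 1 · 1 = 5
  Term 2 contributes 3 + 2 · 1 = 5
p(1) = ⊕ of these = min[9, 5, 5] = 5.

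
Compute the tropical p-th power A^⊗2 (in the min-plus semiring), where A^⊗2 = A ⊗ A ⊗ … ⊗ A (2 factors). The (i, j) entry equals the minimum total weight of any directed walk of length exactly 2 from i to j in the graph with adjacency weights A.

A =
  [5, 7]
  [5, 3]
A^⊗2 =
  [10, 10]
  [8, 6]

Each entry (A^⊗2)_ij equals the minimum over all length-2 walks i = v_0 → v_1 → … → v_2 = j of Σ_t A[v_t][v_{t+1}]. For example, for (i, j) = (0, 1) we minimise over 2 possible intermediate vertex sequences; the minimum is 10, attained along the walk 0 → 1 → 1.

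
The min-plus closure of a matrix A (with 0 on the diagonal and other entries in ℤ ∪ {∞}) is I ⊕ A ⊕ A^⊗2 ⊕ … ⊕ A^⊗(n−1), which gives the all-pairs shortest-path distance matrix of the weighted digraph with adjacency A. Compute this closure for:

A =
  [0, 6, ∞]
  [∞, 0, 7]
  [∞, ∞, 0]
Closure =
  [0, 6, 13]
  [∞, 0, 7]
  [∞, ∞, 0]

This is the Floyd-Warshall all-pairs shortest-path computation. For each intermediate vertex k = 0, 1, …, 2, update dist[i][j] ← min(dist[i][j], dist[i][k] + dist[k][j]). The final matrix gives, for each (i, j), the minimum total weight of any directed path from i to j (possibly empty when i = j).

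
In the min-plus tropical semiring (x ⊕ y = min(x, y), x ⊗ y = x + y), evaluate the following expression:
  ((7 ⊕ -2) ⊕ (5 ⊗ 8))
((7 ⊕ -2) ⊕ (5 ⊗ 8)) = -2

Expand innermost to outermost. Recall ⊕ takes the minimum of its arguments and ⊗ takes their sum. Working out the expression ((7 ⊕ -2) ⊕ (5 ⊗ 8)) gives -2.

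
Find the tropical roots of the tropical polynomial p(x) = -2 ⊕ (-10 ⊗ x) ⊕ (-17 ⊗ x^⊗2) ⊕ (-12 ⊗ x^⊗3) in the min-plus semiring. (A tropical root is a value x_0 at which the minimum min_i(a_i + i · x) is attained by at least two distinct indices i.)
Roots: {-5, 7, 8}

Each tropical root is a break point of the lower envelope of the lines y = a_i + i · x (there are 4 lines, with slopes 0, 1, ..., 3). Only the lines that attain the minimum somewhere contribute to roots; other lines are dominated. Here the surviving (envelope) indices are i = 3, i = 2, i = 1, i = 0.
Intersections between consecutive envelope lines give the roots: for adjacent envelope indices i < j the intersection is x = (a_i − a_j) / (j − i). Reading off the sorted break points: {-5, 7, 8}.
Verification: at each break x_0, at least two indices attain the minimum of min_i(a_i + i · x_0).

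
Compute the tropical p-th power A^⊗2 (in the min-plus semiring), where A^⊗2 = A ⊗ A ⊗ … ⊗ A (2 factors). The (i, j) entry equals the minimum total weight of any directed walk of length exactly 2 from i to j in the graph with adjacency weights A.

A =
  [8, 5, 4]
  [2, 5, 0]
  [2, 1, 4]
A^⊗2 =
  [6, 5, 5]
  [2, 1, 4]
  [3, 5, 1]

Each entry (A^⊗2)_ij equals the minimum over all length-2 walks i = v_0 → v_1 → … → v_2 = j of Σ_t A[v_t][v_{t+1}]. For example, for (i, j) = (0, 2) we minimise over 3 possible intermediate vertex sequences; the minimum is 5, attained along the walk 0 → 1 → 2.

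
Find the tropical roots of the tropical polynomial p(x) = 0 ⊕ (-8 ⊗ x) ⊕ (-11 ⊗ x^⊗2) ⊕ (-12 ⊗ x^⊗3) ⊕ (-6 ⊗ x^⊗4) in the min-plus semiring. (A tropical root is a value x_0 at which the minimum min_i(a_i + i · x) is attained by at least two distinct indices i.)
Roots: {-6, 1, 3, 8}

Each tropical root is a break point of the lower envelope of the lines y = a_i + i · x (there are 5 lines, with slopes 0, 1, ..., 4). Only the lines that attain the minimum somewhere contribute to roots; other lines are dominated. Here the surviving (envelope) indices are i = 4, i = 3, i = 2, i = 1, i = 0.
Intersections between consecutive envelope lines give the roots: for adjacent envelope indices i < j the intersection is x = (a_i − a_j) / (j − i). Reading off the sorted break points: {-6, 1, 3, 8}.
Verification: at each break x_0, at least two indices attain the minimum of min_i(a_i + i · x_0).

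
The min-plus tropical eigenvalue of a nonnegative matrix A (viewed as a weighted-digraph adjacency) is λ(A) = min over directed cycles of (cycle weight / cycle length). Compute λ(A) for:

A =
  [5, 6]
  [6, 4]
λ(A) = 4

Enumerate directed cycles and compute their means (weight / length). Sample:
  cycle 0 → 0: weight = 5, length = 1, mean = 5/1 ≈ 5.000
  cycle 1 → 1: weight = 4, length = 1, mean = 4/1 ≈ 4.000
  cycle 0 → 1 → 0: weight = 12, length = 2, mean = 12/2 ≈ 6.000
  cycle 1 → 0 → 1: weight = 12, length = 2, mean = 12/2 ≈ 6.000
Minimum mean = 4.000, attained e.g. along the cycle 1 → 1 with weight 4 and length 1. So λ(A) = 4/1 = 4.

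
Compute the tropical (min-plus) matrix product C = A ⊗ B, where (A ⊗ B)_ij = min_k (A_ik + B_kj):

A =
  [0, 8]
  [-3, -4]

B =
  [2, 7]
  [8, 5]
A ⊗ B =
  [2, 7]
  [-1, 1]

Apply the min-plus product entry-by-entry:
  C[0][0] = min over k of (A[0][0] + B[0][0] = 0 + 2 = 2, A[0][1] + B[1][0] = 8 + 8 = 16) = 2 (attained at k = 0)
  C[0][1] = min over k of (A[0][0] + B[0][1] = 0 + 7 = 7, A[0][1] + B[1][1] = 8 + 5 = 13) = 7 (attained at k = 0)
  C[1][0] = min over k of (A[1][0] + B[0][0] = -3 + 2 = -1, A[1][1] + B[1][0] = -4 + 8 = 4) = -1 (attained at k = 0)
  C[1][1] = min over k of (A[1][0] + B[0][1] = -3 + 7 = 4, A[1][1] + B[1][1] = -4 + 5 = 1) = 1 (attained at k = 1)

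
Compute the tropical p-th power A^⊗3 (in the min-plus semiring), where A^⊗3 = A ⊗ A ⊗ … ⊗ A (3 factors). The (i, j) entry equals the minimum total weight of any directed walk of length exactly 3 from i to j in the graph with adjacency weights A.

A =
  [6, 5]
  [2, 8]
A^⊗3 =
  [13, 12]
  [9, 13]

Each entry (A^⊗3)_ij equals the minimum over all length-3 walks i = v_0 → v_1 → … → v_3 = j of Σ_t A[v_t][v_{t+1}]. For example, for (i, j) = (0, 1) we minimise over 4 possible intermediate vertex sequences; the minimum is 12, attained along the walk 0 → 1 → 0 → 1.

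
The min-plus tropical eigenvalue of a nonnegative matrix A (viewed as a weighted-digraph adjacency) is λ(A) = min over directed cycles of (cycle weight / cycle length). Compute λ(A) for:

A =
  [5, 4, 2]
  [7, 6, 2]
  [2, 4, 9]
λ(A) = 2

Enumerate directed cycles and compute their means (weight / length). Sample:
  cycle 0 → 0: weight = 5, length = 1, mean = 5/1 ≈ 5.000
  cycle 1 → 1: weight = 6, length = 1, mean = 6/1 ≈ 6.000
  cycle 2 → 2: weight = 9, length = 1, mean = 9/1 ≈ 9.000
  cycle 0 → 1 → 0: weight = 11, length = 2, mean = 11/2 ≈ 5.500
  cycle 0 → 2 → 0: weight = 4, length = 2, mean = 4/2 ≈ 2.000
  cycle 1 → 0 → 1: weight = 11, length = 2, mean = 11/2 ≈ 5.500
Minimum mean = 2.000, attained e.g. along the cycle 0 → 2 → 0 with weight 4 and length 2. So λ(A) = 4/2 = 2.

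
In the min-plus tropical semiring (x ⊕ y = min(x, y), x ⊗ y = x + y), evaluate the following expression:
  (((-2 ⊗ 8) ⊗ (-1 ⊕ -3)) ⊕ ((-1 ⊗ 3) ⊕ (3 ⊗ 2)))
(((-2 ⊗ 8) ⊗ (-1 ⊕ -3)) ⊕ ((-1 ⊗ 3) ⊕ (3 ⊗ 2))) = 2

Expand innermost to outermost. Recall ⊕ takes the minimum of its arguments and ⊗ takes their sum. Working out the expression (((-2 ⊗ 8) ⊗ (-1 ⊕ -3)) ⊕ ((-1 ⊗ 3) ⊕ (3 ⊗ 2))) gives 2.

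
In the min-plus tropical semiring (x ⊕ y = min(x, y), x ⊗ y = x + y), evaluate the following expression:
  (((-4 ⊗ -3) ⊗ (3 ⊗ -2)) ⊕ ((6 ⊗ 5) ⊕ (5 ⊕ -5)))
(((-4 ⊗ -3) ⊗ (3 ⊗ -2)) ⊕ ((6 ⊗ 5) ⊕ (5 ⊕ -5))) = -6

Expand innermost to outermost. Recall ⊕ takes the minimum of its arguments and ⊗ takes their sum. Working out the expression (((-4 ⊗ -3) ⊗ (3 ⊗ -2)) ⊕ ((6 ⊗ 5) ⊕ (5 ⊕ -5))) gives -6.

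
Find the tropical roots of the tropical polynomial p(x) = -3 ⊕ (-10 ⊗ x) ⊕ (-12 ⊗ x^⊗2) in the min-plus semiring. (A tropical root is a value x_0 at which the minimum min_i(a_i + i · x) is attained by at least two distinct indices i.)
Roots: {2, 7}

Each tropical root is a break point of the lower envelope of the lines y = a_i + i · x (there are 3 lines, with slopes 0, 1, ..., 2). Only the lines that attain the minimum somewhere contribute to roots; other lines are dominated. Here the surviving (envelope) indices are i = 2, i = 1, i = 0.
Intersections between consecutive envelope lines give the roots: for adjacent envelope indices i < j the intersection is x = (a_i − a_j) / (j − i). Reading off the sorted break points: {2, 7}.
Verification: at each break x_0, at least two indices attain the minimum of min_i(a_i + i · x_0).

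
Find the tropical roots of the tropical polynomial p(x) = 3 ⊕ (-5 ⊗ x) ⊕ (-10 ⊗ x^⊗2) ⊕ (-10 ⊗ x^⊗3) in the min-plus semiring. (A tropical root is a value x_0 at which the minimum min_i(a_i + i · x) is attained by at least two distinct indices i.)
Roots: {0, 5, 8}

Each tropical root is a break point of the lower envelope of the lines y = a_i + i · x (there are 4 lines, with slopes 0, 1, ..., 3). Only the lines that attain the minimum somewhere contribute to roots; other lines are dominated. Here the surviving (envelope) indices are i = 3, i = 2, i = 1, i = 0.
Intersections between consecutive envelope lines give the roots: for adjacent envelope indices i < j the intersection is x = (a_i − a_j) / (j − i). Reading off the sorted break points: {0, 5, 8}.
Verification: at each break x_0, at least two indices attain the minimum of min_i(a_i + i · x_0).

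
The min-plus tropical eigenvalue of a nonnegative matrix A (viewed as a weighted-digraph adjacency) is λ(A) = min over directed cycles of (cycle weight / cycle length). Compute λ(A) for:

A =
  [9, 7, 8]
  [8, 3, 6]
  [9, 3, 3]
λ(A) = 3

Enumerate directed cycles and compute their means (weight / length). Sample:
  cycle 0 → 0: weight = 9, length = 1, mean = 9/1 ≈ 9.000
  cycle 1 → 1: weight = 3, length = 1, mean = 3/1 ≈ 3.000
  cycle 2 → 2: weight = 3, length = 1, mean = 3/1 ≈ 3.000
  cycle 0 → 1 → 0: weight = 15, length = 2, mean = 15/2 ≈ 7.500
  cycle 0 → 2 → 0: weight = 17, length = 2, mean = 17/2 ≈ 8.500
  cycle 1 → 0 → 1: weight = 15, length = 2, mean = 15/2 ≈ 7.500
Minimum mean = 3.000, attained e.g. along the cycle 1 → 1 with weight 3 and length 1. So λ(A) = 3/1 = 3.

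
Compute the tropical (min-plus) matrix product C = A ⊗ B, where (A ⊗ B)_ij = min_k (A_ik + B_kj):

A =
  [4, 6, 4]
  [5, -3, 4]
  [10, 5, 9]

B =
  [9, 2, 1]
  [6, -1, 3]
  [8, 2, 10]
A ⊗ B =
  [12, 5, 5]
  [3, -4, 0]
  [11, 4, 8]

Apply the min-plus product entry-by-entry:
  C[0][0] = min over k of (A[0][0] + B[0][0] = 4 + 9 = 13, A[0][1] + B[1][0] = 6 + 6 = 12, A[0][2] + B[2][0] = 4 + 8 = 12) = 12 (attained at k = 1)
  C[0][1] = min over k of (A[0][0] + B[0][1] = 4 + 2 = 6, A[0][1] + B[1][1] = 6 + -1 = 5, A[0][2] + B[2][1] = 4 + 2 = 6) = 5 (attained at k = 1)
  C[0][2] = min over k of (A[0][0] + B[0][2] = 4 + 1 = 5, A[0][1] + B[1][2] = 6 + 3 = 9, A[0][2] + B[2][2] = 4 + 10 = 14) = 5 (attained at k = 0)
  C[1][0] = min over k of (A[1][0] + B[0][0] = 5 + 9 = 14, A[1][1] + B[1][0] = -3 + 6 = 3, A[1][2] + B[2][0] = 4 + 8 = 12) = 3 (attained at k = 1)
  C[1][1] = min over k of (A[1][0] + B[0][1] = 5 + 2 = 7, A[1][1] + B[1][1] = -3 + -1 = -4, A[1][2] + B[2][1] = 4 + 2 = 6) = -4 (attained at k = 1)
  C[1][2] = min over k of (A[1][0] + B[0][2] = 5 + 1 = 6, A[1][1] + B[1][2] = -3 + 3 = 0, A[1][2] + B[2][2] = 4 + 10 = 14) = 0 (attained at k = 1)
  C[2][0] = min over k of (A[2][0] + B[0][0] = 10 + 9 = 19, A[2][1] + B[1][0] = 5 + 6 = 11, A[2][2] + B[2][0] = 9 + 8 = 17) = 11 (attained at k = 1)
  C[2][1] = min over k of (A[2][0] + B[0][1] = 10 + 2 = 12, A[2][1] + B[1][1] = 5 + -1 = 4, A[2][2] + B[2][1] = 9 + 2 = 11) = 4 (attained at k = 1)
  C[2][2] = min over k of (A[2][0] + B[0][2] = 10 + 1 = 11, A[2][1] + B[1][2] = 5 + 3 = 8, A[2][2] + B[2][2] = 9 + 10 = 19) = 8 (attained at k = 1)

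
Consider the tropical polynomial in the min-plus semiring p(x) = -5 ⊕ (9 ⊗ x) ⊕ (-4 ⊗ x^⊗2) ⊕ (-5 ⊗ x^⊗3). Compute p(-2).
p(-2) = -11

A tropical monomial a ⊗ x^⊗i evaluates to a + i · x. Evaluating each term at x = -2:
  Term 0 contributes -5 + 0 · -2 = -5
  Term 1 contributes 9 + 1 · -2 = 7
  Term 2 contributes -4 + 2 · -2 = -8
  Term 3 contributes -5 + 3 · -2 = -11
p(-2) = ⊕ of these = min[-5, 7, -8, -11] = -11.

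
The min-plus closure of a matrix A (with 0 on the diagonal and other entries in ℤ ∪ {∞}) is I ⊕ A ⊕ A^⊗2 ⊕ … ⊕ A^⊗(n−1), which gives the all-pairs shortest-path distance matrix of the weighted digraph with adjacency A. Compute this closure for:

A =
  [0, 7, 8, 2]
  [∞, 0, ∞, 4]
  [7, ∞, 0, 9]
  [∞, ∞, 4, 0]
Closure =
  [0, 7, 6, 2]
  [15, 0, 8, 4]
  [7, 14, 0, 9]
  [11, 18, 4, 0]

This is the Floyd-Warshall all-pairs shortest-path computation. For each intermediate vertex k = 0, 1, …, 3, update dist[i][j] ← min(dist[i][j], dist[i][k] + dist[k][j]). The final matrix gives, for each (i, j), the minimum total weight of any directed path from i to j (possibly empty when i = j).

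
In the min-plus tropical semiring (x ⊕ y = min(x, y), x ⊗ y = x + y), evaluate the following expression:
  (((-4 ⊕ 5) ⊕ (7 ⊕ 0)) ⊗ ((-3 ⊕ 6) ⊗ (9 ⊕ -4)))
(((-4 ⊕ 5) ⊕ (7 ⊕ 0)) ⊗ ((-3 ⊕ 6) ⊗ (9 ⊕ -4))) = -11

Expand innermost to outermost. Recall ⊕ takes the minimum of its arguments and ⊗ takes their sum. Working out the expression (((-4 ⊕ 5) ⊕ (7 ⊕ 0)) ⊗ ((-3 ⊕ 6) ⊗ (9 ⊕ -4))) gives -11.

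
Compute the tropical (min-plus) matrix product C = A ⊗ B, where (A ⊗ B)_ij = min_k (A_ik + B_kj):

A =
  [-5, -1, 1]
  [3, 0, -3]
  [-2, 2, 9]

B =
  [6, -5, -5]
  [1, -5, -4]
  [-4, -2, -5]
A ⊗ B =
  [-3, -10, -10]
  [-7, -5, -8]
  [3, -7, -7]

Apply the min-plus product entry-by-entry:
  C[0][0] = min over k of (A[0][0] + B[0][0] = -5 + 6 = 1, A[0][1] + B[1][0] = -1 + 1 = 0, A[0][2] + B[2][0] = 1 + -4 = -3) = -3 (attained at k = 2)
  C[0][1] = min over k of (A[0][0] + B[0][1] = -5 + -5 = -10, A[0][1] + B[1][1] = -1 + -5 = -6, A[0][2] + B[2][1] = 1 + -2 = -1) = -10 (attained at k = 0)
  C[0][2] = min over k of (A[0][0] + B[0][2] = -5 + -5 = -10, A[0][1] + B[1][2] = -1 + -4 = -5, A[0][2] + B[2][2] = 1 + -5 = -4) = -10 (attained at k = 0)
  C[1][0] = min over k of (A[1][0] + B[0][0] = 3 + 6 = 9, A[1][1] + B[1][0] = 0 + 1 = 1, A[1][2] + B[2][0] = -3 + -4 = -7) = -7 (attained at k = 2)
  C[1][1] = min over k of (A[1][0] + B[0][1] = 3 + -5 = -2, A[1][1] + B[1][1] = 0 + -5 = -5, A[1][2] + B[2][1] = -3 + -2 = -5) = -5 (attained at k = 1)
  C[1][2] = min over k of (A[1][0] + B[0][2] = 3 + -5 = -2, A[1][1] + B[1][2] = 0 + -4 = -4, A[1][2] + B[2][2] = -3 + -5 = -8) = -8 (attained at k = 2)
  C[2][0] = min over k of (A[2][0] + B[0][0] = -2 + 6 = 4, A[2][1] + B[1][0] = 2 + 1 = 3, A[2][2] + B[2][0] = 9 + -4 = 5) = 3 (attained at k = 1)
  C[2][1] = min over k of (A[2][0] + B[0][1] = -2 + -5 = -7, A[2][1] + B[1][1] = 2 + -5 = -3, A[2][2] + B[2][1] = 9 + -2 = 7) = -7 (attained at k = 0)
  C[2][2] = min over k of (A[2][0] + B[0][2] = -2 + -5 = -7, A[2][1] + B[1][2] = 2 + -4 = -2, A[2][2] + B[2][2] = 9 + -5 = 4) = -7 (attained at k = 0)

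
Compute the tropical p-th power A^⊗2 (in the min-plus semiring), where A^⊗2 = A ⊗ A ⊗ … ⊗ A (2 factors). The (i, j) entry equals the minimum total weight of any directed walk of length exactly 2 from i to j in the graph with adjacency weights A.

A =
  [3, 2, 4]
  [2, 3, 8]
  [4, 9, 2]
A^⊗2 =
  [4, 5, 6]
  [5, 4, 6]
  [6, 6, 4]

Each entry (A^⊗2)_ij equals the minimum over all length-2 walks i = v_0 → v_1 → … → v_2 = j of Σ_t A[v_t][v_{t+1}]. For example, for (i, j) = (0, 2) we minimise over 3 possible intermediate vertex sequences; the minimum is 6, attained along the walk 0 → 2 → 2.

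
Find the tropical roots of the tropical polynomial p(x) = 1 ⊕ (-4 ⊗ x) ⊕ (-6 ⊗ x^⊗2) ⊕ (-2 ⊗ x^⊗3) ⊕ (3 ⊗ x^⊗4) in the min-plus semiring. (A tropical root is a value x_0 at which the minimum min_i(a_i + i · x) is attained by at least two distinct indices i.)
Roots: {-5, -4, 2, 5}

Each tropical root is a break point of the lower envelope of the lines y = a_i + i · x (there are 5 lines, with slopes 0, 1, ..., 4). Only the lines that attain the minimum somewhere contribute to roots; other lines are dominated. Here the surviving (envelope) indices are i = 4, i = 3, i = 2, i = 1, i = 0.
Intersections between consecutive envelope lines give the roots: for adjacent envelope indices i < j the intersection is x = (a_i − a_j) / (j − i). Reading off the sorted break points: {-5, -4, 2, 5}.
Verification: at each break x_0, at least two indices attain the minimum of min_i(a_i + i · x_0).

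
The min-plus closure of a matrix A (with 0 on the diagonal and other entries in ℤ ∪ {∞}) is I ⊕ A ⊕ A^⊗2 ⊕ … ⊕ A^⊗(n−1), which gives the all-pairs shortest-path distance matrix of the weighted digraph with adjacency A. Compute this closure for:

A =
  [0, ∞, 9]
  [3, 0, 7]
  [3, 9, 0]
Closure =
  [0, 18, 9]
  [3, 0, 7]
  [3, 9, 0]

This is the Floyd-Warshall all-pairs shortest-path computation. For each intermediate vertex k = 0, 1, …, 2, update dist[i][j] ← min(dist[i][j], dist[i][k] + dist[k][j]). The final matrix gives, for each (i, j), the minimum total weight of any directed path from i to j (possibly empty when i = j).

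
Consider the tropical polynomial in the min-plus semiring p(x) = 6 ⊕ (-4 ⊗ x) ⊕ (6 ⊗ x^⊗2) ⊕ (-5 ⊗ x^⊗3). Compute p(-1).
p(-1) = -8

A tropical monomial a ⊗ x^⊗i evaluates to a + i · x. Evaluating each term at x = -1:
  Term 0 contributes 6 + 0 · -1 = 6
  Term 1 contributes -4 + 1 · -1 = -5
  Term 2 contributes 6 + 2 · -1 = 4
  Term 3 contributes -5 + 3 · -1 = -8
p(-1) = ⊕ of these = min[6, -5, 4, -8] = -8.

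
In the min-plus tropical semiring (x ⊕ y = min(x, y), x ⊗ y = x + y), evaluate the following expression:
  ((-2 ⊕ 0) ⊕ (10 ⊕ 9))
((-2 ⊕ 0) ⊕ (10 ⊕ 9)) = -2

Expand innermost to outermost. Recall ⊕ takes the minimum of its arguments and ⊗ takes their sum. Working out the expression ((-2 ⊕ 0) ⊕ (10 ⊕ 9)) gives -2.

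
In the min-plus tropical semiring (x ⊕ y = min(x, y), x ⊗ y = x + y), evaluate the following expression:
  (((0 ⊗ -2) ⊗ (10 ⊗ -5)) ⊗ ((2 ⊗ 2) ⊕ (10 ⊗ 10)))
(((0 ⊗ -2) ⊗ (10 ⊗ -5)) ⊗ ((2 ⊗ 2) ⊕ (10 ⊗ 10))) = 7

Expand innermost to outermost. Recall ⊕ takes the minimum of its arguments and ⊗ takes their sum. Working out the expression (((0 ⊗ -2) ⊗ (10 ⊗ -5)) ⊗ ((2 ⊗ 2) ⊕ (10 ⊗ 10))) gives 7.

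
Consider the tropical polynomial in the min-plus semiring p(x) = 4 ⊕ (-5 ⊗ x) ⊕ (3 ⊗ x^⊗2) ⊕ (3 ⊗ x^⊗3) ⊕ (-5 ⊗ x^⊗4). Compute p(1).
p(1) = -4

A tropical monomial a ⊗ x^⊗i evaluates to a + i · x. Evaluating each term at x = 1:
  Term 0 contributes 4 + 0 · 1 = 4
  Term 1 contributes -5 + 1 · 1 = -4
  Term 2 contributes 3 + 2 · 1 = 5
  Term 3 contributes 3 + 3 · 1 = 6
  Term 4 contributes -5 + 4 · 1 = -1
p(1) = ⊕ of these = min[4, -4, 5, 6, -1] = -4.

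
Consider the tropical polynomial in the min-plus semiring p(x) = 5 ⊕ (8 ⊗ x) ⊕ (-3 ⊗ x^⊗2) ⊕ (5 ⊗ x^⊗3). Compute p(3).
p(3) = 3

A tropical monomial a ⊗ x^⊗i evaluates to a + i · x. Evaluating each term at x = 3:
  Term 0 contributes 5 + 0 · 3 = 5
  Term 1 contributes 8 + 1 · 3 = 11
  Term 2 contributes -3 + 2 · 3 = 3
  Term 3 contributes 5 + 3 · 3 = 14
p(3) = ⊕ of these = min[5, 11, 3, 14] = 3.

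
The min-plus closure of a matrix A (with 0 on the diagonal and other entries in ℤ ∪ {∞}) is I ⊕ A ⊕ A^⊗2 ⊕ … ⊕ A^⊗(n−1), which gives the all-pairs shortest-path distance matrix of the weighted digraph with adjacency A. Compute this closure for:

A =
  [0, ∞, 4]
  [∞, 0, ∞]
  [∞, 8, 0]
Closure =
  [0, 12, 4]
  [∞, 0, ∞]
  [∞, 8, 0]

This is the Floyd-Warshall all-pairs shortest-path computation. For each intermediate vertex k = 0, 1, …, 2, update dist[i][j] ← min(dist[i][j], dist[i][k] + dist[k][j]). The final matrix gives, for each (i, j), the minimum total weight of any directed path from i to j (possibly empty when i = j).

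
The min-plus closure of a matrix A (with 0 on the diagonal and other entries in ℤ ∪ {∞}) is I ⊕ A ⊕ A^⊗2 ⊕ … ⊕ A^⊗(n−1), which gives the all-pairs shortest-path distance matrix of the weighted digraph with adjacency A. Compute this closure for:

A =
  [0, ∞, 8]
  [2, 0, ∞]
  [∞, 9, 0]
Closure =
  [0, 17, 8]
  [2, 0, 10]
  [11, 9, 0]

This is the Floyd-Warshall all-pairs shortest-path computation. For each intermediate vertex k = 0, 1, …, 2, update dist[i][j] ← min(dist[i][j], dist[i][k] + dist[k][j]). The final matrix gives, for each (i, j), the minimum total weight of any directed path from i to j (possibly empty when i = j).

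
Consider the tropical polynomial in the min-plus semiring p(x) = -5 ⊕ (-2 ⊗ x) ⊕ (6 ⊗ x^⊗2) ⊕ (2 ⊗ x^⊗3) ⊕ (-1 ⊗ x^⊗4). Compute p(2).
p(2) = -5

A tropical monomial a ⊗ x^⊗i evaluates to a + i · x. Evaluating each term at x = 2:
  Term 0 contributes -5 + 0 · 2 = -5
  Term 1 contributes -2 + 1 · 2 = 0
  Term 2 contributes 6 + 2 · 2 = 10
  Term 3 contributes 2 + 3 · 2 = 8
  Term 4 contributes -1 + 4 · 2 = 7
p(2) = ⊕ of these = min[-5, 0, 10, 8, 7] = -5.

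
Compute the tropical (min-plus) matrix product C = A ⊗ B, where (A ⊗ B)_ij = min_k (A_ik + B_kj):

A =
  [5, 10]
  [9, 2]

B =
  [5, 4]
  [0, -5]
A ⊗ B =
  [10, 5]
  [2, -3]

Apply the min-plus product entry-by-entry:
  C[0][0] = min over k of (A[0][0] + B[0][0] = 5 + 5 = 10, A[0][1] + B[1][0] = 10 + 0 = 10) = 10 (attained at k = 0)
  C[0][1] = min over k of (A[0][0] + B[0][1] = 5 + 4 = 9, A[0][1] + B[1][1] = 10 + -5 = 5) = 5 (attained at k = 1)
  C[1][0] = min over k of (A[1][0] + B[0][0] = 9 + 5 = 14, A[1][1] + B[1][0] = 2 + 0 = 2) = 2 (attained at k = 1)
  C[1][1] = min over k of (A[1][0] + B[0][1] = 9 + 4 = 13, A[1][1] + B[1][1] = 2 + -5 = -3) = -3 (attained at k = 1)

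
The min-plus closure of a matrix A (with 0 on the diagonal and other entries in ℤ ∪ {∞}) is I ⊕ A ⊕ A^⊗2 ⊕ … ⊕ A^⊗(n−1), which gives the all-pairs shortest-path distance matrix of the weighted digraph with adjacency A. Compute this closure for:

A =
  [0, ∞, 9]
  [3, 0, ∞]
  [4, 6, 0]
Closure =
  [0, 15, 9]
  [3, 0, 12]
  [4, 6, 0]

This is the Floyd-Warshall all-pairs shortest-path computation. For each intermediate vertex k = 0, 1, …, 2, update dist[i][j] ← min(dist[i][j], dist[i][k] + dist[k][j]). The final matrix gives, for each (i, j), the minimum total weight of any directed path from i to j (possibly empty when i = j).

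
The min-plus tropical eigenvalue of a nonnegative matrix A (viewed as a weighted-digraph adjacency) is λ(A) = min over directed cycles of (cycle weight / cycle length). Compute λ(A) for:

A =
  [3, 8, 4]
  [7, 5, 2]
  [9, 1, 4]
λ(A) = 3/2

Enumerate directed cycles and compute their means (weight / length). Sample:
  cycle 0 → 0: weight = 3, length = 1, mean = 3/1 ≈ 3.000
  cycle 1 → 1: weight = 5, length = 1, mean = 5/1 ≈ 5.000
  cycle 2 → 2: weight = 4, length = 1, mean = 4/1 ≈ 4.000
  cycle 0 → 1 → 0: weight = 15, length = 2, mean = 15/2 ≈ 7.500
  cycle 0 → 2 → 0: weight = 13, length = 2, mean = 13/2 ≈ 6.500
  cycle 1 → 0 → 1: weight = 15, length = 2, mean = 15/2 ≈ 7.500
Minimum mean = 1.500, attained e.g. along the cycle 1 → 2 → 1 with weight 3 and length 2. So λ(A) = 3/2 = 3/2.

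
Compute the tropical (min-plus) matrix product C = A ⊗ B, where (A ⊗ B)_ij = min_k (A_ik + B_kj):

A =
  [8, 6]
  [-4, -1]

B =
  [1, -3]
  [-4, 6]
A ⊗ B =
  [2, 5]
  [-5, -7]

Apply the min-plus product entry-by-entry:
  C[0][0] = min over k of (A[0][0] + B[0][0] = 8 + 1 = 9, A[0][1] + B[1][0] = 6 + -4 = 2) = 2 (attained at k = 1)
  C[0][1] = min over k of (A[0][0] + B[0][1] = 8 + -3 = 5, A[0][1] + B[1][1] = 6 + 6 = 12) = 5 (attained at k = 0)
  C[1][0] = min over k of (A[1][0] + B[0][0] = -4 + 1 = -3, A[1][1] + B[1][0] = -1 + -4 = -5) = -5 (attained at k = 1)
  C[1][1] = min over k of (A[1][0] + B[0][1] = -4 + -3 = -7, A[1][1] + B[1][1] = -1 + 6 = 5) = -7 (attained at k = 0)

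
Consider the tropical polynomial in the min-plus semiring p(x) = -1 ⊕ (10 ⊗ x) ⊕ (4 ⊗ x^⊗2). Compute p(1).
p(1) = -1

A tropical monomial a ⊗ x^⊗i evaluates to a + i · x. Evaluating each term at x = 1:
  Term 0 contributes -1 + 0 · 1 = -1
  Term 1 contributes 10 + 1 · 1 = 11
  Term 2 contributes 4 + 2 · 1 = 6
p(1) = ⊕ of these = min[-1, 11, 6] = -1.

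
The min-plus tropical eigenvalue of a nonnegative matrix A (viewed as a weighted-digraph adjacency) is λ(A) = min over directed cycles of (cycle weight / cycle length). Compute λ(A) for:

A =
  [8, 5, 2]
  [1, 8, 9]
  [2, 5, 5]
λ(A) = 2

Enumerate directed cycles and compute their means (weight / length). Sample:
  cycle 0 → 0: weight = 8, length = 1, mean = 8/1 ≈ 8.000
  cycle 1 → 1: weight = 8, length = 1, mean = 8/1 ≈ 8.000
  cycle 2 → 2: weight = 5, length = 1, mean = 5/1 ≈ 5.000
  cycle 0 → 1 → 0: weight = 6, length = 2, mean = 6/2 ≈ 3.000
  cycle 0 → 2 → 0: weight = 4, length = 2, mean = 4/2 ≈ 2.000
  cycle 1 → 0 → 1: weight = 6, length = 2, mean = 6/2 ≈ 3.000
Minimum mean = 2.000, attained e.g. along the cycle 0 → 2 → 0 with weight 4 and length 2. So λ(A) = 4/2 = 2.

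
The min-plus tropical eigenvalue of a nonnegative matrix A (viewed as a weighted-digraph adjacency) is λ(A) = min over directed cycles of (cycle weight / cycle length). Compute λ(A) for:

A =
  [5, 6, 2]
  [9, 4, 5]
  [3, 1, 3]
λ(A) = 5/2

Enumerate directed cycles and compute their means (weight / length). Sample:
  cycle 0 → 0: weight = 5, length = 1, mean = 5/1 ≈ 5.000
  cycle 1 → 1: weight = 4, length = 1, mean = 4/1 ≈ 4.000
  cycle 2 → 2: weight = 3, length = 1, mean = 3/1 ≈ 3.000
  cycle 0 → 1 → 0: weight = 15, length = 2, mean = 15/2 ≈ 7.500
  cycle 0 → 2 → 0: weight = 5, length = 2, mean = 5/2 ≈ 2.500
  cycle 1 → 0 → 1: weight = 15, length = 2, mean = 15/2 ≈ 7.500
Minimum mean = 2.500, attained e.g. along the cycle 0 → 2 → 0 with weight 5 and length 2. So λ(A) = 5/2 = 5/2.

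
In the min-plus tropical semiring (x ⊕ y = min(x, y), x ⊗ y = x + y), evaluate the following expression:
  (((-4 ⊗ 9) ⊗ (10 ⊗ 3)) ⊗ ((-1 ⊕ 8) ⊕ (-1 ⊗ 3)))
(((-4 ⊗ 9) ⊗ (10 ⊗ 3)) ⊗ ((-1 ⊕ 8) ⊕ (-1 ⊗ 3))) = 17

Expand innermost to outermost. Recall ⊕ takes the minimum of its arguments and ⊗ takes their sum. Working out the expression (((-4 ⊗ 9) ⊗ (10 ⊗ 3)) ⊗ ((-1 ⊕ 8) ⊕ (-1 ⊗ 3))) gives 17.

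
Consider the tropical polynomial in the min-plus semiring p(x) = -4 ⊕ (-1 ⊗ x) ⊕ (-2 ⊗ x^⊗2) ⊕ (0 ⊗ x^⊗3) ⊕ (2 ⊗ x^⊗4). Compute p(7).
p(7) = -4

A tropical monomial a ⊗ x^⊗i evaluates to a + i · x. Evaluating each term at x = 7:
  Term 0 contributes -4 + 0 · 7 = -4
  Term 1 contributes -1 + 1 · 7 = 6
  Term 2 contributes -2 + 2 · 7 = 12
  Term 3 contributes 0 + 3 · 7 = 21
  Term 4 contributes 2 + 4 · 7 = 30
p(7) = ⊕ of these = min[-4, 6, 12, 21, 30] = -4.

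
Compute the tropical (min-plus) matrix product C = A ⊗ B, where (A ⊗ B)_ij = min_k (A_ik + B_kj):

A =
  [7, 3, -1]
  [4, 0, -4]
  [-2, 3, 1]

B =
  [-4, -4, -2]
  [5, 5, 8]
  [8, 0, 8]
A ⊗ B =
  [3, -1, 5]
  [0, -4, 2]
  [-6, -6, -4]

Apply the min-plus product entry-by-entry:
  C[0][0] = min over k of (A[0][0] + B[0][0] = 7 + -4 = 3, A[0][1] + B[1][0] = 3 + 5 = 8, A[0][2] + B[2][0] = -1 + 8 = 7) = 3 (attained at k = 0)
  C[0][1] = min over k of (A[0][0] + B[0][1] = 7 + -4 = 3, A[0][1] + B[1][1] = 3 + 5 = 8, A[0][2] + B[2][1] = -1 + 0 = -1) = -1 (attained at k = 2)
  C[0][2] = min over k of (A[0][0] + B[0][2] = 7 + -2 = 5, A[0][1] + B[1][2] = 3 + 8 = 11, A[0][2] + B[2][2] = -1 + 8 = 7) = 5 (attained at k = 0)
  C[1][0] = min over k of (A[1][0] + B[0][0] = 4 + -4 = 0, A[1][1] + B[1][0] = 0 + 5 = 5, A[1][2] + B[2][0] = -4 + 8 = 4) = 0 (attained at k = 0)
  C[1][1] = min over k of (A[1][0] + B[0][1] = 4 + -4 = 0, A[1][1] + B[1][1] = 0 + 5 = 5, A[1][2] + B[2][1] = -4 + 0 = -4) = -4 (attained at k = 2)
  C[1][2] = min over k of (A[1][0] + B[0][2] = 4 + -2 = 2, A[1][1] + B[1][2] = 0 + 8 = 8, A[1][2] + B[2][2] = -4 + 8 = 4) = 2 (attained at k = 0)
  C[2][0] = min over k of (A[2][0] + B[0][0] = -2 + -4 = -6, A[2][1] + B[1][0] = 3 + 5 = 8, A[2][2] + B[2][0] = 1 + 8 = 9) = -6 (attained at k = 0)
  C[2][1] = min over k of (A[2][0] + B[0][1] = -2 + -4 = -6, A[2][1] + B[1][1] = 3 + 5 = 8, A[2][2] + B[2][1] = 1 + 0 = 1) = -6 (attained at k = 0)
  C[2][2] = min over k of (A[2][0] + B[0][2] = -2 + -2 = -4, A[2][1] + B[1][2] = 3 + 8 = 11, A[2][2] + B[2][2] = 1 + 8 = 9) = -4 (attained at k = 0)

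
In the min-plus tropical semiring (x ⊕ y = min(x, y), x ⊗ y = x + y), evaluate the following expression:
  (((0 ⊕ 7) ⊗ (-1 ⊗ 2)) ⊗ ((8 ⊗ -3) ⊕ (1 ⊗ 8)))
(((0 ⊕ 7) ⊗ (-1 ⊗ 2)) ⊗ ((8 ⊗ -3) ⊕ (1 ⊗ 8))) = 6

Expand innermost to outermost. Recall ⊕ takes the minimum of its arguments and ⊗ takes their sum. Working out the expression (((0 ⊕ 7) ⊗ (-1 ⊗ 2)) ⊗ ((8 ⊗ -3) ⊕ (1 ⊗ 8))) gives 6.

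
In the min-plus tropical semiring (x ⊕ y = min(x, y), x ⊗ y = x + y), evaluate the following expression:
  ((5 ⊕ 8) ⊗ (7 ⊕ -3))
((5 ⊕ 8) ⊗ (7 ⊕ -3)) = 2

Expand innermost to outermost. Recall ⊕ takes the minimum of its arguments and ⊗ takes their sum. Working out the expression ((5 ⊕ 8) ⊗ (7 ⊕ -3)) gives 2.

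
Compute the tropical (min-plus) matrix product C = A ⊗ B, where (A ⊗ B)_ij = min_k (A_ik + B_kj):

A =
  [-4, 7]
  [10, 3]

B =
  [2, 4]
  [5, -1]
A ⊗ B =
  [-2, 0]
  [8, 2]

Apply the min-plus product entry-by-entry:
  C[0][0] = min over k of (A[0][0] + B[0][0] = -4 + 2 = -2, A[0][1] + B[1][0] = 7 + 5 = 12) = -2 (attained at k = 0)
  C[0][1] = min over k of (A[0][0] + B[0][1] = -4 + 4 = 0, A[0][1] + B[1][1] = 7 + -1 = 6) = 0 (attained at k = 0)
  C[1][0] = min over k of (A[1][0] + B[0][0] = 10 + 2 = 12, A[1][1] + B[1][0] = 3 + 5 = 8) = 8 (attained at k = 1)
  C[1][1] = min over k of (A[1][0] + B[0][1] = 10 + 4 = 14, A[1][1] + B[1][1] = 3 + -1 = 2) = 2 (attained at k = 1)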